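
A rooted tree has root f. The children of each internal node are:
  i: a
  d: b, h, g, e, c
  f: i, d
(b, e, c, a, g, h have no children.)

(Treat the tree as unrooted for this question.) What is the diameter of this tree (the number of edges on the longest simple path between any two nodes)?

4

Starting from a, a farthest node is h at distance 4.
One longest path: a–i–f–d–h.
So the diameter is 4.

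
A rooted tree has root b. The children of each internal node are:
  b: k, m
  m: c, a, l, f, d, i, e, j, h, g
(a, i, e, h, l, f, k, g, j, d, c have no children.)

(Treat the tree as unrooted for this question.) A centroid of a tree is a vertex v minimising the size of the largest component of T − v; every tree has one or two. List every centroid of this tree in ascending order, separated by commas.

m

Removing m splits the tree into components of sizes 2, 1, 1, 1, 1, 1, 1, 1, 1, 1, 1; the largest is 2 ≤ ⌊13/2⌋ = 6.
Every other node leaves some component of size > 6, so the centroid is unique.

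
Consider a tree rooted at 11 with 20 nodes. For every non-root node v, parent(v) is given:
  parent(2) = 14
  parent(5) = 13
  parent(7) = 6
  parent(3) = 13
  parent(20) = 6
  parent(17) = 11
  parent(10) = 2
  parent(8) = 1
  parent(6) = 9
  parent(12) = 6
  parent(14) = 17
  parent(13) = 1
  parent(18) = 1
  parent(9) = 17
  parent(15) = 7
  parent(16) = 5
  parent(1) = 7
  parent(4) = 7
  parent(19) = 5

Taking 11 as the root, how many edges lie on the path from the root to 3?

7

Climbing from 3 to the root: 3 → 13 → 1 → 7 → 6 → 9 → 17 → 11. That's 7 steps.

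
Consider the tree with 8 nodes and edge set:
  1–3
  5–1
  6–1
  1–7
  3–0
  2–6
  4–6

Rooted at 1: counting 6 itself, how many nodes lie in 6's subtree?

Descendants of 6 (including itself): 6, 2, 4. That's 3.

3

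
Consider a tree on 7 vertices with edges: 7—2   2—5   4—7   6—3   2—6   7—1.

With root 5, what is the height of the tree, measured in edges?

A deepest node is 4, reached by 5–2–7–4.
That path has 3 edges, so the height is 3.

3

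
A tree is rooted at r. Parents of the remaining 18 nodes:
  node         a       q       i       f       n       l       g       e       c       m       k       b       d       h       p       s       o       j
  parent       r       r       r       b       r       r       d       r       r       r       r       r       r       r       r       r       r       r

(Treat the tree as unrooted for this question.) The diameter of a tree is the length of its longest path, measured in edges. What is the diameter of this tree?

4

A longest path is g - d - r - b - f, with 4 edges.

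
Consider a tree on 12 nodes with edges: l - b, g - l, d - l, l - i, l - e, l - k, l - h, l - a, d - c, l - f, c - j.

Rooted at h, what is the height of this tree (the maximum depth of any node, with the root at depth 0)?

4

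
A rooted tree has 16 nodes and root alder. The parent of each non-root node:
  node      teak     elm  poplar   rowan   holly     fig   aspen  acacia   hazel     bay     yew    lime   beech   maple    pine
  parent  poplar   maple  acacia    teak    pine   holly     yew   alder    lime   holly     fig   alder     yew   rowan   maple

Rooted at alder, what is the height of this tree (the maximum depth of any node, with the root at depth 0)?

10

The longest root-to-leaf path is alder-acacia-poplar-teak-rowan-maple-pine-holly-fig-yew-aspen (10 edges).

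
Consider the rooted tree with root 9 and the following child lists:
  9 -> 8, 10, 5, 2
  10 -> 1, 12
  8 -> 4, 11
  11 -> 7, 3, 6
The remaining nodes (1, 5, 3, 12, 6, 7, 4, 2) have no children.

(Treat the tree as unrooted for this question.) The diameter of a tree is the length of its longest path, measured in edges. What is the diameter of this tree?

Starting from 12, a farthest node is 3 at distance 5.
One longest path: 12 - 10 - 9 - 8 - 11 - 3.
So the diameter is 5.

5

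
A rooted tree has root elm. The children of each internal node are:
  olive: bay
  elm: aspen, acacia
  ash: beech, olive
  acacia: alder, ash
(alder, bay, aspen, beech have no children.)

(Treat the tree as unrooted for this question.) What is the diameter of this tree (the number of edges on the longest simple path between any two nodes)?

Starting from bay, a farthest node is aspen at distance 5.
One longest path: bay – olive – ash – acacia – elm – aspen.
So the diameter is 5.

5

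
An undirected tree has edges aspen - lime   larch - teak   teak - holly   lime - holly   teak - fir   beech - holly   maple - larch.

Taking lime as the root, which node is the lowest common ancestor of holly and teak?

holly

Path holly→root: holly lime; path teak→root: teak holly lime.
First common node: holly.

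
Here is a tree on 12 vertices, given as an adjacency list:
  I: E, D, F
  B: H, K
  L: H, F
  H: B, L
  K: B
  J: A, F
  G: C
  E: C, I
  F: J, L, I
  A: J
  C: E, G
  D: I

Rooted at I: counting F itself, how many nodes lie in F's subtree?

7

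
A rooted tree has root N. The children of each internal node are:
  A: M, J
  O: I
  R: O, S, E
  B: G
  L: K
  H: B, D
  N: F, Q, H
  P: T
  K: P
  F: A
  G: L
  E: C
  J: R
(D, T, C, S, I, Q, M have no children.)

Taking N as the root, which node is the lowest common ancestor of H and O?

N

Path H→root: H N; path O→root: O R J A F N.
First common node: N.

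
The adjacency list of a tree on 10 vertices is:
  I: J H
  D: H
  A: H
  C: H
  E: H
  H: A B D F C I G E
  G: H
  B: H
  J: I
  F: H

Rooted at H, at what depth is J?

Path from H to J: H – I – J, which has 2 edges.

2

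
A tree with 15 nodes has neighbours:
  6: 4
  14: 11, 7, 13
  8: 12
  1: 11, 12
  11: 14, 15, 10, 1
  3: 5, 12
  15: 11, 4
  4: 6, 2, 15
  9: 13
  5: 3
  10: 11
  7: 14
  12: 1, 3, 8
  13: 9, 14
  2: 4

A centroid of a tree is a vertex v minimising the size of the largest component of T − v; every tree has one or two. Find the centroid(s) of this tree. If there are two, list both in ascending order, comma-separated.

11

Removing 11 splits the tree into components of sizes 5, 4, 4, 1; the largest is 5 ≤ ⌊15/2⌋ = 7.
Every other node leaves some component of size > 7, so the centroid is unique.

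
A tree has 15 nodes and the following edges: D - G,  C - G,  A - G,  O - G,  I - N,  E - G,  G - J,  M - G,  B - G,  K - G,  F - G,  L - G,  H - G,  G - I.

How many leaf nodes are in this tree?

13

The leaves are A, B, C, D, E, F, H, J, K, L, M, N, O.
That is 13 leaves.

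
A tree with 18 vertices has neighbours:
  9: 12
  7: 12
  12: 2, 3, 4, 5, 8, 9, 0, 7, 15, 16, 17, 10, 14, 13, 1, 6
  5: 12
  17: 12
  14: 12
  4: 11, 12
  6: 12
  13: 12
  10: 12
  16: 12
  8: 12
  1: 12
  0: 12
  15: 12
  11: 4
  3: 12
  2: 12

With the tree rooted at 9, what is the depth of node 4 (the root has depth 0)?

2

9 → 12 → 4 — 2 edges.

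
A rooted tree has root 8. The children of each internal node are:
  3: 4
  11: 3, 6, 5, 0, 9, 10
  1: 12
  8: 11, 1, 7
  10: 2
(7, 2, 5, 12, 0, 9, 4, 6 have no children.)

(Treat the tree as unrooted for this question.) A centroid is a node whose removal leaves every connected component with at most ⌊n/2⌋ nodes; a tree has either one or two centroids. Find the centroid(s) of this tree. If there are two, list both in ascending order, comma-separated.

11

Removing 11 splits the tree into components of sizes 4, 2, 2, 1, 1, 1, 1; the largest is 4 ≤ ⌊13/2⌋ = 6.
No neighbour of 11 does as well, so 11 is the unique centroid.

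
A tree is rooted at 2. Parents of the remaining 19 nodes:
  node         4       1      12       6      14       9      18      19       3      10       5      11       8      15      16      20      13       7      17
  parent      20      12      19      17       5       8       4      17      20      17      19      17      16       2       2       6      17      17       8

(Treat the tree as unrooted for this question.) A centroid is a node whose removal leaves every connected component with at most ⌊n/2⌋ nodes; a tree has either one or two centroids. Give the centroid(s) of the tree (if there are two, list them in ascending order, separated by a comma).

Delete 17: the remaining components have sizes 5, 5, 5, 1, 1, 1, 1. Max 5 ≤ 10, so 17 is a centroid.
No neighbour of 17 does as well, so 17 is the unique centroid.

17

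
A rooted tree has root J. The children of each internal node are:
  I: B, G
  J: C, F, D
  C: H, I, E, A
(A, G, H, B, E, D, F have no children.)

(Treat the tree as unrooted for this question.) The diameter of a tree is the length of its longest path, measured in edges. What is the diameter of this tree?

4

Starting from F, a farthest node is B at distance 4.
One longest path: F – J – C – I – B.
So the diameter is 4.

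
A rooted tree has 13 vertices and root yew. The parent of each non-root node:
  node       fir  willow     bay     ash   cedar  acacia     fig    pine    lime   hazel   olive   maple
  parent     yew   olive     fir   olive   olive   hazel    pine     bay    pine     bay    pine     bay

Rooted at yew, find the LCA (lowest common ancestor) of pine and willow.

pine

pine's ancestor chain is pine, bay, fir, yew and willow's is willow, olive, pine, bay, fir, yew; they first meet at pine.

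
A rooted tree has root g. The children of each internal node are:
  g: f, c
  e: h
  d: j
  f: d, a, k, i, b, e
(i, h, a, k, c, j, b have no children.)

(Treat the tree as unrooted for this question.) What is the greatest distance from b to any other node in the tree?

The node farthest from b is h (j, c also at distance 3), via b – f – e – h — 3 edges.

3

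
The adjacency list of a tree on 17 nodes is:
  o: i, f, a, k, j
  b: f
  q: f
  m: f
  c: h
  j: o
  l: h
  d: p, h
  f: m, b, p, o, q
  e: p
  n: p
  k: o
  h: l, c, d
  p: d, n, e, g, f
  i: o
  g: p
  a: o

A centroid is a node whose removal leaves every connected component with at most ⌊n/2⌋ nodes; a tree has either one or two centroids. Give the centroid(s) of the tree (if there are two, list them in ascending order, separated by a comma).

Delete f: the remaining components have sizes 8, 5, 1, 1, 1. Max 8 ≤ 8, so f is a centroid.
No neighbour of f does as well, so f is the unique centroid.

f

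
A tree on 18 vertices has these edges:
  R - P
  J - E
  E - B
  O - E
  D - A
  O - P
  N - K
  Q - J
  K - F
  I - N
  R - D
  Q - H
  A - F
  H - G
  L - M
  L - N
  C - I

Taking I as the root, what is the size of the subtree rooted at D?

10

D's subtree: {D, R, P, O, E, B, J, Q, H, G}, size 10.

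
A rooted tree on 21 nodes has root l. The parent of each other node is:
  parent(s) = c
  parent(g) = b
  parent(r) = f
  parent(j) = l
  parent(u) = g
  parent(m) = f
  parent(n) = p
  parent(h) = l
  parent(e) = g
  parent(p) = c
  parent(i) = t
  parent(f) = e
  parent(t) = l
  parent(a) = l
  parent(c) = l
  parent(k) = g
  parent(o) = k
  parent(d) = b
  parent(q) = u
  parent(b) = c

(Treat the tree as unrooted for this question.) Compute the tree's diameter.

A longest path is i – t – l – c – b – g – e – f – m, with 8 edges.

8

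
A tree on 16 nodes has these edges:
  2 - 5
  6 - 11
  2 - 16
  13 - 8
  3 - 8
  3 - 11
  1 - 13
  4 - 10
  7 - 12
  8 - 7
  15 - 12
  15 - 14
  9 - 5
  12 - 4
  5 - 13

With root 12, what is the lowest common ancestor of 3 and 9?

8

3's ancestor chain is 3, 8, 7, 12 and 9's is 9, 5, 13, 8, 7, 12; they first meet at 8.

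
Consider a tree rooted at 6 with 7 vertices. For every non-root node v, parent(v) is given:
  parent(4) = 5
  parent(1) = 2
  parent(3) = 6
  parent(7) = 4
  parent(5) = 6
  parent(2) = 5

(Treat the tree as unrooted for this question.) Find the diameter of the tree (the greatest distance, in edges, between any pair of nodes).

BFS from 1 reaches 3 last, at distance 4; BFS from 3 confirms no node is farther.
Path: 1–2–5–6–3.

4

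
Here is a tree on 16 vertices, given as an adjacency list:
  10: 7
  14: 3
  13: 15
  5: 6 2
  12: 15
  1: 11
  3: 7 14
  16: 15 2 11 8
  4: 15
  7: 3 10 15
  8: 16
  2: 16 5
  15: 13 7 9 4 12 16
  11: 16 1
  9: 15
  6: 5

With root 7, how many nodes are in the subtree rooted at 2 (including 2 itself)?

3

2's subtree: {2, 5, 6}, size 3.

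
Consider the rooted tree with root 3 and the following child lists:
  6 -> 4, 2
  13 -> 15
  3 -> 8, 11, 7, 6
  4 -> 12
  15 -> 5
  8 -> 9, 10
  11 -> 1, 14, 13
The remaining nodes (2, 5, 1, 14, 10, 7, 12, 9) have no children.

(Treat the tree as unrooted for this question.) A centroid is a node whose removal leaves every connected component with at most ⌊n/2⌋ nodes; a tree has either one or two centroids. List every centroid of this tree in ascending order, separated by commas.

If 3 is removed the pieces have sizes 6, 4, 3, 1, all ≤ ⌊15/2⌋ = 7.
Every other node leaves some component of size > 7, so the centroid is unique.

3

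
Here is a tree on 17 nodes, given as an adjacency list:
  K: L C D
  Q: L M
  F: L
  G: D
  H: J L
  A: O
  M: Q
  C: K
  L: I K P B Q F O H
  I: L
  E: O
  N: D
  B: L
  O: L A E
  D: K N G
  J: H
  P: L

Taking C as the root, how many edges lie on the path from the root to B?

Path from C to B: C–K–L–B, which has 3 edges.

3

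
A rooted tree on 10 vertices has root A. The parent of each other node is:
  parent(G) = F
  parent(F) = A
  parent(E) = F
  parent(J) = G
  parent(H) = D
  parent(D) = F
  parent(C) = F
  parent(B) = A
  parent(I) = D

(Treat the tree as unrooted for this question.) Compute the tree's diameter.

BFS from J reaches H last, at distance 4; BFS from H confirms no node is farther.
Path: J-G-F-D-H.

4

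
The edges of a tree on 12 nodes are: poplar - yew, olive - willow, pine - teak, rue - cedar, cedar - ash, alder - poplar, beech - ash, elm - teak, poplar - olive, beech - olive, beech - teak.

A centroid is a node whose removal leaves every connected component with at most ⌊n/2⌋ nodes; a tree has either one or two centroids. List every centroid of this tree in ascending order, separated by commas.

Removing beech splits the tree into components of sizes 5, 3, 3; the largest is 5 ≤ ⌊12/2⌋ = 6.
Every other node leaves some component of size > 6, so the centroid is unique.

beech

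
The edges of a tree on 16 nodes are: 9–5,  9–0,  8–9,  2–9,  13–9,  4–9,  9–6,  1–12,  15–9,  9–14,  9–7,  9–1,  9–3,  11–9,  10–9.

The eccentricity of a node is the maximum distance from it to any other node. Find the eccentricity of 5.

3

A farthest node from 5 is 12.
The path 5–9–1–12 has 3 edges.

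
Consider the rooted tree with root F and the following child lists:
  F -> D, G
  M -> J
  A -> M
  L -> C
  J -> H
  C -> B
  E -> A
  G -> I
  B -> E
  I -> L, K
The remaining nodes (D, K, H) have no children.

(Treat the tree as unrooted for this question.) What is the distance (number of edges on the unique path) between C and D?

Walking from C: C – L – I – G – F – D. Length 5.

5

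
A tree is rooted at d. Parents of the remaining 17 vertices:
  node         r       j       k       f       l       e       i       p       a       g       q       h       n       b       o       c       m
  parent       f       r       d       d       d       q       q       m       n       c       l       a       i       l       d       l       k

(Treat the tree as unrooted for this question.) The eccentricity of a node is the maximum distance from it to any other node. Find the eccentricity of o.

A farthest node from o is h.
The path o–d–l–q–i–n–a–h has 7 edges.

7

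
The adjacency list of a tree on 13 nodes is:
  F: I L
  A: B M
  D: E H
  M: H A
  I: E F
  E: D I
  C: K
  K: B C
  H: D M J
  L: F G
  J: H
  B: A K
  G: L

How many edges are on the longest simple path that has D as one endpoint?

Distances from D peak at 6, attained at C.
D–H–M–A–B–K–C

6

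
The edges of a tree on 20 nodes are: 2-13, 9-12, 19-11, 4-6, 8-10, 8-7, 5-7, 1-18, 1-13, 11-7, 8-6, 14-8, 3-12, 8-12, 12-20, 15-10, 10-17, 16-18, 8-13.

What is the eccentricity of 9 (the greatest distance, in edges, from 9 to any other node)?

6

A farthest node from 9 is 16.
The path 9–12–8–13–1–18–16 has 6 edges.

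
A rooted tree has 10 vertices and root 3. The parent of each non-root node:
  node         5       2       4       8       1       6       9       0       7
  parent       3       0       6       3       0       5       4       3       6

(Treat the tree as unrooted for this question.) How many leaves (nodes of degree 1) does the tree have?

5

Exactly 5 nodes have a single neighbour: 1, 2, 7, 8, 9.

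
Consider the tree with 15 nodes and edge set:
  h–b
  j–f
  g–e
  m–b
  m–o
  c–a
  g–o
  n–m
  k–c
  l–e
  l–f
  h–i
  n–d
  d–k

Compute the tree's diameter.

Starting from j, a farthest node is a at distance 11.
One longest path: j – f – l – e – g – o – m – n – d – k – c – a.
So the diameter is 11.

11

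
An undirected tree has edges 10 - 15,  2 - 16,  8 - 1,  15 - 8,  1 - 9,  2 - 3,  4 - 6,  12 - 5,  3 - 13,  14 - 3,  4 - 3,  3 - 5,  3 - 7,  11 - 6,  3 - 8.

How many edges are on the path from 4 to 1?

The path is 4 - 3 - 8 - 1, which has 3 edges.

3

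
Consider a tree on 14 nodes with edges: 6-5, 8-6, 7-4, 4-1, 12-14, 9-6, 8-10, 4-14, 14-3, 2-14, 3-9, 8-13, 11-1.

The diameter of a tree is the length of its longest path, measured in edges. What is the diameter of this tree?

BFS from 10 reaches 11 last, at distance 8; BFS from 11 confirms no node is farther.
Path: 10 - 8 - 6 - 9 - 3 - 14 - 4 - 1 - 11.

8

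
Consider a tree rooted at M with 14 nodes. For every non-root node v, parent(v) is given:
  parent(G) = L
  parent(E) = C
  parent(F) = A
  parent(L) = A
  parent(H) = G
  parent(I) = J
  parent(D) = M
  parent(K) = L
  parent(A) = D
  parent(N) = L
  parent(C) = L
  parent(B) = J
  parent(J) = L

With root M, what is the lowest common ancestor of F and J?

Ancestors of F (toward the root): F, A, D, M.
Ancestors of J: J, L, A, D, M.
The deepest node appearing in both lists is A.

A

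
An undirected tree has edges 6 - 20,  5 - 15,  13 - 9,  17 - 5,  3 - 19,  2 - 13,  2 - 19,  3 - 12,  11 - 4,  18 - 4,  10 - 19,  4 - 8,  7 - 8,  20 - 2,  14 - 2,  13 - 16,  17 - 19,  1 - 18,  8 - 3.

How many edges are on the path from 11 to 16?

Walking from 11: 11 - 4 - 8 - 3 - 19 - 2 - 13 - 16. Length 7.

7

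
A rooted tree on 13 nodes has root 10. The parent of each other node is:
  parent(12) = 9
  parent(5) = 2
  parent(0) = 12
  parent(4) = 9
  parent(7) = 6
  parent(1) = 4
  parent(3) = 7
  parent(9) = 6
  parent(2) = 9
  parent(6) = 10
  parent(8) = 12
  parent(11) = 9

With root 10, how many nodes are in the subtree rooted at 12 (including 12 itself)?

12's subtree: {12, 8, 0}, size 3.

3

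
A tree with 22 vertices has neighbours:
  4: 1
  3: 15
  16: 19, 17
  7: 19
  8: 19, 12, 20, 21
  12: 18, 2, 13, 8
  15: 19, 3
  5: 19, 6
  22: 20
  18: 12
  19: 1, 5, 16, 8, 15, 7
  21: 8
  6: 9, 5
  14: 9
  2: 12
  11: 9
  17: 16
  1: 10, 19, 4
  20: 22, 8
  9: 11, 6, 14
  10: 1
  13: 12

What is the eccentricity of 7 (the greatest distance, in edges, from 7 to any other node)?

A farthest node from 7 is 14 (11 also at distance 5).
The path 7–19–5–6–9–14 has 5 edges.

5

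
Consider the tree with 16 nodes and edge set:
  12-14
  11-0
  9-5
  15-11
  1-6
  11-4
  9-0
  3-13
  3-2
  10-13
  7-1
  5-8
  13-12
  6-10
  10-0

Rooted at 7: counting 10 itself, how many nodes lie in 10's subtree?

The subtree rooted at 10 contains: 10, 0, 13, 9, 11, 3, 12, 5, 15, 4, 2, 14, 8 — 13 nodes.

13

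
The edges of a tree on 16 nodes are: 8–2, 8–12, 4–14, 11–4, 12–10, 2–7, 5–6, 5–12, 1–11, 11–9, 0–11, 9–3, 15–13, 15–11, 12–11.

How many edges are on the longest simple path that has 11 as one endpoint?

4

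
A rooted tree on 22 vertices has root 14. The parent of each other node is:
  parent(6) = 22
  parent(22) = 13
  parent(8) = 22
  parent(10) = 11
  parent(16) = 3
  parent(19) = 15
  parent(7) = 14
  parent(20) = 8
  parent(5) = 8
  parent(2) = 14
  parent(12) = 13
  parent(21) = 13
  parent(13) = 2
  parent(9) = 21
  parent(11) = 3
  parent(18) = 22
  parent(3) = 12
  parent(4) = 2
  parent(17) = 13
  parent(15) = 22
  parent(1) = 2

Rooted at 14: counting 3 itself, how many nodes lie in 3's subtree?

4

3's subtree: {3, 16, 11, 10}, size 4.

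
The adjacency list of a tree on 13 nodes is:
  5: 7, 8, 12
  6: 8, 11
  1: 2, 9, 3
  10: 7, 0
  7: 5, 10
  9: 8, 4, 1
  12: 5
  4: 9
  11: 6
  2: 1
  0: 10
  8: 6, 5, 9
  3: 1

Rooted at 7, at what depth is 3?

5

Path from 7 to 3: 7 – 5 – 8 – 9 – 1 – 3, which has 5 edges.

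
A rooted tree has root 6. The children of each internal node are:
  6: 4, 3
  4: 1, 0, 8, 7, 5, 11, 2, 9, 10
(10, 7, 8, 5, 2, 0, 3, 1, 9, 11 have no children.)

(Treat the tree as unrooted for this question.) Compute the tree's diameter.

A longest path is 3–6–4–2, with 3 edges.

3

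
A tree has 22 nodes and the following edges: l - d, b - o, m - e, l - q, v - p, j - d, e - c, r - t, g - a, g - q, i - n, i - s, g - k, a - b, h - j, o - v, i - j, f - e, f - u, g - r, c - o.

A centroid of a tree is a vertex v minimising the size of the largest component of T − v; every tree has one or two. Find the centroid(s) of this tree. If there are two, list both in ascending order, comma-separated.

Removing g splits the tree into components of sizes 10, 8, 2, 1; the largest is 10 ≤ ⌊22/2⌋ = 11.
No neighbour of g does as well, so g is the unique centroid.

g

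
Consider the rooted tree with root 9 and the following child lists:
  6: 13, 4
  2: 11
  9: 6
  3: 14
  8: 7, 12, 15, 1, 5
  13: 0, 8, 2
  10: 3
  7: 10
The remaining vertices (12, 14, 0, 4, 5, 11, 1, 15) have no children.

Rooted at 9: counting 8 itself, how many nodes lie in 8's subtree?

9

Descendants of 8 (including itself): 8, 12, 7, 5, 15, 1, 10, 3, 14. That's 9.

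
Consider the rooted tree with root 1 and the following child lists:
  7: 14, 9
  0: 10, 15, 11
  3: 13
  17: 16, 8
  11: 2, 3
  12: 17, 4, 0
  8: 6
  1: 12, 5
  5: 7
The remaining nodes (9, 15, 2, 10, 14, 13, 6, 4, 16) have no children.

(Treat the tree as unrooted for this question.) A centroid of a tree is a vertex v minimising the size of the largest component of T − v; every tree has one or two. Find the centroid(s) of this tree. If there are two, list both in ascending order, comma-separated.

12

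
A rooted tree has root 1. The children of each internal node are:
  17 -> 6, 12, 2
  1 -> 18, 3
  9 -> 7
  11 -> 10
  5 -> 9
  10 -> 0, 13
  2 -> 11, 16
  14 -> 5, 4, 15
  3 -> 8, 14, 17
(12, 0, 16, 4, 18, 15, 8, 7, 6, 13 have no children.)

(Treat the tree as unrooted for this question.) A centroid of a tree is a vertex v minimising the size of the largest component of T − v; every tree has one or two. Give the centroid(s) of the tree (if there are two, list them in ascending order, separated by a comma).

Delete 3: the remaining components have sizes 9, 6, 2, 1. Max 9 ≤ 9, so 3 is a centroid.
No neighbour of 3 does as well, so 3 is the unique centroid.

3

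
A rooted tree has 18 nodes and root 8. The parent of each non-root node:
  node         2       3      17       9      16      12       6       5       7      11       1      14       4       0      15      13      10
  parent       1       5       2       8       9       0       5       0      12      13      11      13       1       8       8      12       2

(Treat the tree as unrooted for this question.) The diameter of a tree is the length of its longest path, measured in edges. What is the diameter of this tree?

Starting from 16, a farthest node is 17 at distance 9.
One longest path: 16–9–8–0–12–13–11–1–2–17.
So the diameter is 9.

9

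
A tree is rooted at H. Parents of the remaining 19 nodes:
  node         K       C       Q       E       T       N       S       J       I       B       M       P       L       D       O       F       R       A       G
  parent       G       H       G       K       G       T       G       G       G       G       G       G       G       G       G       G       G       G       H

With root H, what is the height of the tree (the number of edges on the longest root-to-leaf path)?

3

A deepest node is N, reached by H → G → T → N.
That path has 3 edges, so the height is 3.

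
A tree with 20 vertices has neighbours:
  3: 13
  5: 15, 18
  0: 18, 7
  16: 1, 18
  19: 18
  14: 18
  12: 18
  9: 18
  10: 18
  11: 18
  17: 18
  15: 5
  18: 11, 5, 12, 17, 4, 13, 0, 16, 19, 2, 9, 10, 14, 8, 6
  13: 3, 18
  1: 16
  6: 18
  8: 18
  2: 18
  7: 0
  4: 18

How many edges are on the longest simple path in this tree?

Starting from 3, a farthest node is 15 at distance 4.
One longest path: 3-13-18-5-15.
So the diameter is 4.

4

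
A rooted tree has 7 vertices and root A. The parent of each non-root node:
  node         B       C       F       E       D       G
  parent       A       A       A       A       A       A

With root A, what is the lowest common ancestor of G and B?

A

Path G→root: G A; path B→root: B A.
First common node: A.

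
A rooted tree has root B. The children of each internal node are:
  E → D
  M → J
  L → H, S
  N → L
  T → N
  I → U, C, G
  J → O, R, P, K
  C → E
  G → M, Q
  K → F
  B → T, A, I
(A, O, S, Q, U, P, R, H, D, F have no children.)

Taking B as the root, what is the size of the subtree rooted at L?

Descendants of L (including itself): L, H, S. That's 3.

3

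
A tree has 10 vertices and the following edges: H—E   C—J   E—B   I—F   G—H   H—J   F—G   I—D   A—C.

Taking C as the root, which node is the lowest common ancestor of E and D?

E's ancestor chain is E, H, J, C and D's is D, I, F, G, H, J, C; they first meet at H.

H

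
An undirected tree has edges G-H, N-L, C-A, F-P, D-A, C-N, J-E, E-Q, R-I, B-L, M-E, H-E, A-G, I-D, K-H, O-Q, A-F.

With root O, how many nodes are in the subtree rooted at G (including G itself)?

11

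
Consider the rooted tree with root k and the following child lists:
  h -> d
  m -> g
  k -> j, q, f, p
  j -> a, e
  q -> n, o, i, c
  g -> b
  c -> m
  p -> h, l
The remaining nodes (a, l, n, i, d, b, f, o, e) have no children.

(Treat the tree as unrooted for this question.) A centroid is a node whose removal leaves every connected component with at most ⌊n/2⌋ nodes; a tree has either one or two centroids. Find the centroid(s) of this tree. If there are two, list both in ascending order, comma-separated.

If k is removed the pieces have sizes 8, 4, 3, 1, all ≤ ⌊17/2⌋ = 8.
Every other node leaves some component of size > 8, so the centroid is unique.

k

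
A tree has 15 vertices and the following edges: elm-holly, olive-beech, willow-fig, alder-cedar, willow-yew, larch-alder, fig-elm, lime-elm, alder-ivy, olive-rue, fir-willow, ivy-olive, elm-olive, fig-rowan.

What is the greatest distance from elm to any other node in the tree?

A farthest node from elm is larch (cedar also at distance 4).
The path elm–olive–ivy–alder–larch has 4 edges.

4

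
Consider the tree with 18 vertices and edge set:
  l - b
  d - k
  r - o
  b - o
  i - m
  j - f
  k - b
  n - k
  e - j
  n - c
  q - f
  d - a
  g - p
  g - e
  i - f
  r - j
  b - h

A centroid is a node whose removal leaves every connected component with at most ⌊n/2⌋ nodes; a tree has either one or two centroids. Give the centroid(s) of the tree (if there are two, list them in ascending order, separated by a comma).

Delete r: the remaining components have sizes 9, 8. Max 9 ≤ 9, so r is a centroid.
o is adjacent to r and is also a centroid (the largest component after removing it is likewise 9).

o, r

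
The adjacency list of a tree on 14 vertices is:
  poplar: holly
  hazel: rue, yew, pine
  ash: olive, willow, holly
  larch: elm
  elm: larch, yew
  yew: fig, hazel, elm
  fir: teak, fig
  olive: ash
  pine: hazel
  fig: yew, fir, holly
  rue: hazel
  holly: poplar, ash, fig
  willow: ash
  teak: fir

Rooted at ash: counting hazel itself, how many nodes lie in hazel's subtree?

3

The subtree rooted at hazel contains: hazel, rue, pine — 3 nodes.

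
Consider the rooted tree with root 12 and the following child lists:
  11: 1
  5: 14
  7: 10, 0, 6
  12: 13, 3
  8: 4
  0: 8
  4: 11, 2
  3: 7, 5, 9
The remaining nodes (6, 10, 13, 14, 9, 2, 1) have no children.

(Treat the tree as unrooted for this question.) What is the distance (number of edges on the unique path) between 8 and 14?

5

Walking from 8: 8 – 0 – 7 – 3 – 5 – 14. Length 5.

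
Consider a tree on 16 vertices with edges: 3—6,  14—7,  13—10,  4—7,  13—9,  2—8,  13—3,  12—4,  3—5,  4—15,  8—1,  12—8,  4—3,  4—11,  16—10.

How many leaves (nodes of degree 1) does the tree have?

9

The leaves are 1, 2, 5, 6, 9, 11, 14, 15, 16.
That is 9 leaves.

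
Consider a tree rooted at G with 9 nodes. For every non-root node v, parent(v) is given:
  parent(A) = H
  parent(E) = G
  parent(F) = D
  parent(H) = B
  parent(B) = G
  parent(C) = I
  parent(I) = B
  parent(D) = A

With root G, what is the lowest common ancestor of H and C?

Path H→root: H B G; path C→root: C I B G.
First common node: B.

B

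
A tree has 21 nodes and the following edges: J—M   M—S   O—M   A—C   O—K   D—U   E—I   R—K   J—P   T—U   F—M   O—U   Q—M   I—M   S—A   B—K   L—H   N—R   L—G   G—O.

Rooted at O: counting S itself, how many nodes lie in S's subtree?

3

Descendants of S (including itself): S, A, C. That's 3.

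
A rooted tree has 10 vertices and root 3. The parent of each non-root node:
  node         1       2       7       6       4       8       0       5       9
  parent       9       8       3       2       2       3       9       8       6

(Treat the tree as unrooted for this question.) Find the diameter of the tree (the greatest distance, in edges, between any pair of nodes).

6

Starting from 7, a farthest node is 0 at distance 6.
One longest path: 7-3-8-2-6-9-0.
So the diameter is 6.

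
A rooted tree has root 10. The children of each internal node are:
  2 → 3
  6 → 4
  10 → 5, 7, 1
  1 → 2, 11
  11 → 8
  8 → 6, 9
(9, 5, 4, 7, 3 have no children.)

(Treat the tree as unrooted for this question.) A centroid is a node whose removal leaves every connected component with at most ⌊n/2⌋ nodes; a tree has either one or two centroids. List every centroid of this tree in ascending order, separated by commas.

1

If 1 is removed the pieces have sizes 5, 3, 2, all ≤ ⌊11/2⌋ = 5.
No neighbour of 1 does as well, so 1 is the unique centroid.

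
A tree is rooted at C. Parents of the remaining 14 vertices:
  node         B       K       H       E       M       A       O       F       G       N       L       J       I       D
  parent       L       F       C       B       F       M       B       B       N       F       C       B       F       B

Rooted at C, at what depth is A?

Path from C to A: C–L–B–F–M–A, which has 5 edges.

5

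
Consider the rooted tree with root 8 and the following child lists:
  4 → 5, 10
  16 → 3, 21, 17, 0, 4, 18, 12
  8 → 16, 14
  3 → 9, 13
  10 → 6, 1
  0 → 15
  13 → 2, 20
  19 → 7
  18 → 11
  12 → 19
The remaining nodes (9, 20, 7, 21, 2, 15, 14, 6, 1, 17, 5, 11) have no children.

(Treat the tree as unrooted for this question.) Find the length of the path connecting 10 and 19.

Walking from 10: 10 - 4 - 16 - 12 - 19. Length 4.

4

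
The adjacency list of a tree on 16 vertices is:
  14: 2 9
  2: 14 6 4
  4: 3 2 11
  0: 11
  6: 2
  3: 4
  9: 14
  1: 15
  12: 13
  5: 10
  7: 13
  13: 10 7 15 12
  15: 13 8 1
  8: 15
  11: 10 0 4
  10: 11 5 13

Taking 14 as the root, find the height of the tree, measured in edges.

7

8 sits deepest: 14 → 2 → 4 → 11 → 10 → 13 → 15 → 8 — 7 edges from the root.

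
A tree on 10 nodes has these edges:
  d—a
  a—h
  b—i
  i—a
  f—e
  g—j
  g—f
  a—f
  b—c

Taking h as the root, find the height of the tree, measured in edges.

4

c sits deepest: h-a-i-b-c — 4 edges from the root.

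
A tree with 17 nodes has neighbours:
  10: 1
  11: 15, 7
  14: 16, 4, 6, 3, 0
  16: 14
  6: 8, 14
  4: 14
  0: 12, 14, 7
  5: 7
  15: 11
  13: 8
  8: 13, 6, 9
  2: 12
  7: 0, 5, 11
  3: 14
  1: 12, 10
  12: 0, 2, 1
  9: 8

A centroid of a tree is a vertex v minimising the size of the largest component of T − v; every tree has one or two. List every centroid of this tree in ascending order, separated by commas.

0

Delete 0: the remaining components have sizes 8, 4, 4. Max 8 ≤ 8, so 0 is a centroid.
Every other node leaves some component of size > 8, so the centroid is unique.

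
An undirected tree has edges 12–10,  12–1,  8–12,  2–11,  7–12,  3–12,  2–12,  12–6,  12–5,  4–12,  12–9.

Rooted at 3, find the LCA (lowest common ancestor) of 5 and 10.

Ancestors of 5 (toward the root): 5, 12, 3.
Ancestors of 10: 10, 12, 3.
The deepest node appearing in both lists is 12.

12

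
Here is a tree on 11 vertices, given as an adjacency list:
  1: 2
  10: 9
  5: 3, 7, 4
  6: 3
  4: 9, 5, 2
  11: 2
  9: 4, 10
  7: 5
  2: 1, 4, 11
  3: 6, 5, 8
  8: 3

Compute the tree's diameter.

5

Starting from 8, a farthest node is 10 at distance 5.
One longest path: 8-3-5-4-9-10.
So the diameter is 5.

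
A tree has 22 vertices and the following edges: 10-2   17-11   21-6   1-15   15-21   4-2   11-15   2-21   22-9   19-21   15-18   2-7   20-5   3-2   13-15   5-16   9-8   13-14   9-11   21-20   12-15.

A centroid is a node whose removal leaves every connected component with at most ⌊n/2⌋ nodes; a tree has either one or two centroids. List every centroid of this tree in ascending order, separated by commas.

Removing 21 splits the tree into components of sizes 11, 5, 3, 1, 1; the largest is 11 ≤ ⌊22/2⌋ = 11.
15 is adjacent to 21 and is also a centroid (the largest component after removing it is likewise 11).

15, 21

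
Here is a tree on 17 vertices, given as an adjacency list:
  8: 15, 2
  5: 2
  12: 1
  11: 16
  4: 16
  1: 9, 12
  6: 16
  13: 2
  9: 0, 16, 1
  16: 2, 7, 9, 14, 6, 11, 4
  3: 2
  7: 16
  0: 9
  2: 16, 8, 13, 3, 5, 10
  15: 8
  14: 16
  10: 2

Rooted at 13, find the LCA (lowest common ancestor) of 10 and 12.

Ancestors of 10 (toward the root): 10, 2, 13.
Ancestors of 12: 12, 1, 9, 16, 2, 13.
The deepest node appearing in both lists is 2.

2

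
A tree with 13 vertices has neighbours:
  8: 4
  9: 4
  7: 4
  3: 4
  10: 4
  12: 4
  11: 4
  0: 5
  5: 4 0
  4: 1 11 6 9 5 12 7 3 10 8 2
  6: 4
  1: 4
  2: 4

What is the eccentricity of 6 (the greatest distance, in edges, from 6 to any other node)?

A farthest node from 6 is 0.
The path 6–4–5–0 has 3 edges.

3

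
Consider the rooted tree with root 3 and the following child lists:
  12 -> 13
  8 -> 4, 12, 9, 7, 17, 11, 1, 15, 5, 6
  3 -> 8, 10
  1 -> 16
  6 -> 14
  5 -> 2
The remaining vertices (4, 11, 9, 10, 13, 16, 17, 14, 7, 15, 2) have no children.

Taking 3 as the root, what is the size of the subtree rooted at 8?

15

Descendants of 8 (including itself): 8, 12, 5, 11, 17, 4, 15, 1, 9, 6, 7, 13, 2, 16, 14. That's 15.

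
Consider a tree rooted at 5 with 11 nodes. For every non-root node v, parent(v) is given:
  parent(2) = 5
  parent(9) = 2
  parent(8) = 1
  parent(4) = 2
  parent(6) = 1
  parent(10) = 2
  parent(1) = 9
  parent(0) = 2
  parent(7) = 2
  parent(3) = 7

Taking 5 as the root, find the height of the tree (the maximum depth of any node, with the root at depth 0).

4

The longest root-to-leaf path is 5–2–9–1–8 (4 edges).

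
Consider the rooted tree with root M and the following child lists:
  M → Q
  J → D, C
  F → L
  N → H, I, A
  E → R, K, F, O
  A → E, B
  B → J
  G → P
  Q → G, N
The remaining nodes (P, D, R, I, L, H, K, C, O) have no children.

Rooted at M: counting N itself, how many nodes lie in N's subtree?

Descendants of N (including itself): N, A, I, H, E, B, F, O, R, K, J, L, D, C. That's 14.

14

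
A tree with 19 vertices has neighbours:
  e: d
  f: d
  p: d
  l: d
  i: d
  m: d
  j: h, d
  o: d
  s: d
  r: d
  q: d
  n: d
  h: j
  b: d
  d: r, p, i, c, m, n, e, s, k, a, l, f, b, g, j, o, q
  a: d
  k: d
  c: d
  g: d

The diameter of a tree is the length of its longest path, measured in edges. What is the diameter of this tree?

Starting from h, a farthest node is i at distance 3.
One longest path: h-j-d-i.
So the diameter is 3.

3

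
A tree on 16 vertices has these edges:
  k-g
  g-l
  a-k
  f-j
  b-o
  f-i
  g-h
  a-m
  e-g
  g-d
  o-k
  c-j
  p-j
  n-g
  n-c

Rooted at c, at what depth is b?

5

Path from c to b: c–n–g–k–o–b, which has 5 edges.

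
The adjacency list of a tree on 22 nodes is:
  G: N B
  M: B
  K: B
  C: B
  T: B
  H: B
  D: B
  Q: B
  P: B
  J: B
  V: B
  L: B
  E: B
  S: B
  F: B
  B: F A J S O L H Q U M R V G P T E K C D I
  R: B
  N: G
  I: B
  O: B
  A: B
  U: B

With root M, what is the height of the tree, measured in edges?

3

N sits deepest: M-B-G-N — 3 edges from the root.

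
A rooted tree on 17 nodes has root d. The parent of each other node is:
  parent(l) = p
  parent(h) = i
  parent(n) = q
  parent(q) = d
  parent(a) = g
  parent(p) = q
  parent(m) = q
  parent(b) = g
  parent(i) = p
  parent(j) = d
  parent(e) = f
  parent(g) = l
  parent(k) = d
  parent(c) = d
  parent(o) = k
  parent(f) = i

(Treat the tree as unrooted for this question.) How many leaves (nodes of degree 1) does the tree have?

9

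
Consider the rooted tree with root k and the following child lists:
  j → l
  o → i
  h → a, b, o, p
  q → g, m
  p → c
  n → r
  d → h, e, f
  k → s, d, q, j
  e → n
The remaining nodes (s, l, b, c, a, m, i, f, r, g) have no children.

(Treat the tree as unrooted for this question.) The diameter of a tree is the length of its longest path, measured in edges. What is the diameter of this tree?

6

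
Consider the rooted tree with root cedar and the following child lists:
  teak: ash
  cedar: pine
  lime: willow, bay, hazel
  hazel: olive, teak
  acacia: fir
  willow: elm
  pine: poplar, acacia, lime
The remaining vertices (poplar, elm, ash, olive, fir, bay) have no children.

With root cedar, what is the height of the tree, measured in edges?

A deepest node is ash, reached by cedar → pine → lime → hazel → teak → ash.
That path has 5 edges, so the height is 5.

5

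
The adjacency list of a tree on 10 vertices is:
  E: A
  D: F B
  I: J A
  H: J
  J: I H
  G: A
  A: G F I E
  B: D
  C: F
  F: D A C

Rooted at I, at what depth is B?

Path from I to B: I – A – F – D – B, which has 4 edges.

4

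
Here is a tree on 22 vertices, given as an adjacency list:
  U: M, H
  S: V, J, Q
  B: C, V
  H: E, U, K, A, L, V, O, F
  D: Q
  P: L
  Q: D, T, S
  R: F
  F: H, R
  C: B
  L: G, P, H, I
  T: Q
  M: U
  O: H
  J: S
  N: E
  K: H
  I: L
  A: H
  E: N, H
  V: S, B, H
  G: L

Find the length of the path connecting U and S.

The path is U - H - V - S, which has 3 edges.

3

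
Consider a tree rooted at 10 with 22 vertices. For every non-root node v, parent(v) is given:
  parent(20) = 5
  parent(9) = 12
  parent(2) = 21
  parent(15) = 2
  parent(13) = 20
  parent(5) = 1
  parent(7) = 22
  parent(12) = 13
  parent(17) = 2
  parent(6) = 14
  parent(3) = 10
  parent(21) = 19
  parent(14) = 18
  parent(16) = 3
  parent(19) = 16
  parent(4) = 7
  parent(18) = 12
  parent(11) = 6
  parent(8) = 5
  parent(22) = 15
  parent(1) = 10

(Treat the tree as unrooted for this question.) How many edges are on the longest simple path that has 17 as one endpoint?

15

Distances from 17 peak at 15, attained at 11.
17 – 2 – 21 – 19 – 16 – 3 – 10 – 1 – 5 – 20 – 13 – 12 – 18 – 14 – 6 – 11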